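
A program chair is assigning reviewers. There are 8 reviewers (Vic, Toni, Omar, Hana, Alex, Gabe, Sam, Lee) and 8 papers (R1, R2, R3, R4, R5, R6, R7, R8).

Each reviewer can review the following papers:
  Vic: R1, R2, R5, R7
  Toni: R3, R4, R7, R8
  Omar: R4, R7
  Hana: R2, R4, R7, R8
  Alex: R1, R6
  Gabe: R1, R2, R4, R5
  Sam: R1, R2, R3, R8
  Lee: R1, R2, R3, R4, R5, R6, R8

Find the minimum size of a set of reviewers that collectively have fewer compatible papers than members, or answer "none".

none

A matching saturating every reviewer exists, for instance Vic→R5, Toni→R3, Omar→R7, Hana→R2, Alex→R1, Gabe→R4, Sam→R8, Lee→R6.
By Hall's marriage theorem, this means |N(S)| ≥ |S| for every subset S, so no violating subset exists.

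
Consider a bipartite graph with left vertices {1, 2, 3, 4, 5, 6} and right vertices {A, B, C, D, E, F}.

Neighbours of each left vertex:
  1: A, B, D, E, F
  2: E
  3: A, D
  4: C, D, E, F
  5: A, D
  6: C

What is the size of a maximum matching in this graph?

For example, pair 1-B, 2-E, 3-A, 4-F, 5-D, 6-C.
This saturates every left vertex, so 6 is the maximum.

6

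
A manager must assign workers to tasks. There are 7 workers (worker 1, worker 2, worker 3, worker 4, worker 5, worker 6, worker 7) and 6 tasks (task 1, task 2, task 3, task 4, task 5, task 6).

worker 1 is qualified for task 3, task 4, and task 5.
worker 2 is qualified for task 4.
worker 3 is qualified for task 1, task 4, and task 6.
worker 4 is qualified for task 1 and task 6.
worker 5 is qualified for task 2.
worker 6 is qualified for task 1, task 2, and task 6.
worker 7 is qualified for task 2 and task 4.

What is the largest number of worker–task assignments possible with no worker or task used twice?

For example, pair worker 1→task 5, worker 2→task 4, worker 3→task 6, worker 4→task 1, worker 5→task 2.
The set {worker 2, worker 3, worker 4, worker 5, worker 6, worker 7} has only 4 neighbours ({task 1, task 2, task 4, task 6}), so by Hall's theorem at most 5 of the 7 workers can be matched.

5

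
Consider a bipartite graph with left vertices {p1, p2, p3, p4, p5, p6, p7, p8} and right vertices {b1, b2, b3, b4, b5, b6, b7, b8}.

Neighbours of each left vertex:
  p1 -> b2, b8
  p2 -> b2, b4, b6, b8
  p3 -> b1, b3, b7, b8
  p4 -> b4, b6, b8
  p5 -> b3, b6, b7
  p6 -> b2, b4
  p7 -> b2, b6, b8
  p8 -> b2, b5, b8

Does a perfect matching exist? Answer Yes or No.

No

The set {p1, p2, p4, p6, p7} has only 4 neighbours ({b2, b4, b6, b8}), so by Hall's theorem at most 7 of the 8 left vertices can be matched.
Hence no matching covers every left vertex.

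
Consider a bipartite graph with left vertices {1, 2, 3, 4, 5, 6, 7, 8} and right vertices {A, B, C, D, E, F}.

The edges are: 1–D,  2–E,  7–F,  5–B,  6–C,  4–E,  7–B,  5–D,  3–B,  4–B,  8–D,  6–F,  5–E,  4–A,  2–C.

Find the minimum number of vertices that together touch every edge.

{4, B, C, D, E, F} is a vertex cover of size 6: every edge has an endpoint in this set.
No smaller cover exists because 1–D, 2–C, 3–B, 4–A, 5–E, 6–F is a matching of size 6, and a cover must include an endpoint of each of these disjoint edges (König's theorem).

6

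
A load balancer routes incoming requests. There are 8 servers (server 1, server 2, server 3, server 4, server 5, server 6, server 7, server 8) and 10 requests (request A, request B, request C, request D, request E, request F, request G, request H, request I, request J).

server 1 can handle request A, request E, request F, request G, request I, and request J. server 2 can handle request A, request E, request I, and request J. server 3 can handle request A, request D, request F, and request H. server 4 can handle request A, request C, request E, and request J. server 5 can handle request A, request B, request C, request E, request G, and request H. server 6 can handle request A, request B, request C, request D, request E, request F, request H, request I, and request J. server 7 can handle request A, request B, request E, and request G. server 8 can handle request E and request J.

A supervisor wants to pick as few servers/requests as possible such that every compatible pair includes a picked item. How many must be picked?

8

A maximum matching has 8 edges (e.g. server 1–request F, server 2–request A, server 3–request H, server 4–request C, server 5–request E, server 6–request B, server 7–request G, server 8–request J).
By König's theorem the minimum vertex cover has the same size. One such cover is {server 1, server 2, server 3, server 4, server 5, server 6, server 7, server 8}.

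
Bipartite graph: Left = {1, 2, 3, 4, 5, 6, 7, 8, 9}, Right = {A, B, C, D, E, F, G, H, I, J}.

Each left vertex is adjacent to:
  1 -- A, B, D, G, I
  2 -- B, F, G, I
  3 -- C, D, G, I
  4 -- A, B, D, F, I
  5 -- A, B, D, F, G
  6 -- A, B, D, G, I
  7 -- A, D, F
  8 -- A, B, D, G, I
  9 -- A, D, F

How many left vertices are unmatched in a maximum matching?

For example, pair 1–D, 2–I, 3–C, 4–A, 5–G, 6–B, 7–F.
The set {1, 2, 4, 5, 6, 7, 8, 9} has only 6 neighbours ({A, B, D, F, G, I}), so by Hall's theorem at most 7 of the 9 left vertices can be matched.
That matches 7 of the 9, leaving 2 unmatched; no matching can do better.

2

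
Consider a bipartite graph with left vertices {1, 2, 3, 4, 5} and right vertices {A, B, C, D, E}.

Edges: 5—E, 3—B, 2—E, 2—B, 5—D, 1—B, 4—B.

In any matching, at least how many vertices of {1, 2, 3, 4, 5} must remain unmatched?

For example, pair 1–B, 2–E, 5–D.
The set {1, 3, 4} has only 1 neighbour ({B}), so by Hall's theorem at most 3 of the 5 left vertices can be matched.
That matches 3 of the 5, leaving 2 unmatched; no matching can do better.

2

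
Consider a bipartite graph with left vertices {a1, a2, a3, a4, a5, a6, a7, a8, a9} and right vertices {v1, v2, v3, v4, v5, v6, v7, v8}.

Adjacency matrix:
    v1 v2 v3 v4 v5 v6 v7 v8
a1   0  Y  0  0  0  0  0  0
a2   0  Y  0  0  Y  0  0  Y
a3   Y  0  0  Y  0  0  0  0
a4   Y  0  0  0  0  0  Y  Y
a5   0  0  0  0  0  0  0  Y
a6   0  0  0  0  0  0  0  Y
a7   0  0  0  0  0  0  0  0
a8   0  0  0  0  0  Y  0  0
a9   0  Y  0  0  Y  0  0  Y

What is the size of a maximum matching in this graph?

6

A valid assignment of size 6: a1–v2, a2–v5, a3–v1, a4–v7, a5–v8, a8–v6.
The set {a1, a2, a5, a6, a7, a9} has only 3 neighbours ({v2, v5, v8}), so by Hall's theorem at most 6 of the 9 left vertices can be matched.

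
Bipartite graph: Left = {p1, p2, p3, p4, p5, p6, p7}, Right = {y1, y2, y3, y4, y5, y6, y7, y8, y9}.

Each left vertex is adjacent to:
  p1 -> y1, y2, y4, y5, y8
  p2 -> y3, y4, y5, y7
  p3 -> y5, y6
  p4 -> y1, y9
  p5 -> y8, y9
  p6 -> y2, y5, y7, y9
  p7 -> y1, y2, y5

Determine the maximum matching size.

7

A valid assignment of size 7: p1→y4, p2→y3, p3→y6, p4→y9, p5→y8, p6→y7, p7→y1.
This saturates every left vertex, so 7 is the maximum.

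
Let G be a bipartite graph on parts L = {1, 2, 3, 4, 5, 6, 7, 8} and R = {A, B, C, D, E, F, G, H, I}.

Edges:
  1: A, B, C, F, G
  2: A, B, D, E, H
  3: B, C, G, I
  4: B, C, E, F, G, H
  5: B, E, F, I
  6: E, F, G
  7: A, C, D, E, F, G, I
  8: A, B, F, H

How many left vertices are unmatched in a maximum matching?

0

One maximum matching: 1→G, 2→A, 3→C, 4→H, 5→E, 6→F, 7→D, 8→B.
All 8 left vertices are matched, so no larger matching exists.
That matches 8 of the 8, leaving 0 unmatched; no matching can do better.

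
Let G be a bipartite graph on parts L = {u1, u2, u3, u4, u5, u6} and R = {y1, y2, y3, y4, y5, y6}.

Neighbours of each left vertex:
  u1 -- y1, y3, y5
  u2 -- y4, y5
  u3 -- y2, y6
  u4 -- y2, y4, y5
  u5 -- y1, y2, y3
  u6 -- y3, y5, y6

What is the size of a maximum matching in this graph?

A valid assignment of size 6: u1–y5, u2–y4, u3–y6, u4–y2, u5–y1, u6–y3.
All 6 left vertices are matched, so no larger matching exists.

6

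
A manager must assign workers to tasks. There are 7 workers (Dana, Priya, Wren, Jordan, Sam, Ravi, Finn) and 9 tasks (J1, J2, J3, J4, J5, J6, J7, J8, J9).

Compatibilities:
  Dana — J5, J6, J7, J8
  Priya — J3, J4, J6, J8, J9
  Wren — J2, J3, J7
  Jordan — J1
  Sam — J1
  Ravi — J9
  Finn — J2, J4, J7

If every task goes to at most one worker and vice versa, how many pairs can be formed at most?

6

For example, pair Dana-J6, Priya-J3, Wren-J2, Jordan-J1, Ravi-J9, Finn-J7.
The set {Jordan, Sam} has only 1 neighbour ({J1}), so by Hall's theorem at most 6 of the 7 workers can be matched.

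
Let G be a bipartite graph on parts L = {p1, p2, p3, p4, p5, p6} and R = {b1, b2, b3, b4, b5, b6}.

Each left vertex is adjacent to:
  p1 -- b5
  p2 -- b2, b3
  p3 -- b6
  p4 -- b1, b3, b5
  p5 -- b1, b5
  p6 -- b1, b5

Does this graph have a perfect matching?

No

The set {p1, p5, p6} has only 2 neighbours ({b1, b5}), so by Hall's theorem at most 5 of the 6 left vertices can be matched.
Hence no matching covers every left vertex.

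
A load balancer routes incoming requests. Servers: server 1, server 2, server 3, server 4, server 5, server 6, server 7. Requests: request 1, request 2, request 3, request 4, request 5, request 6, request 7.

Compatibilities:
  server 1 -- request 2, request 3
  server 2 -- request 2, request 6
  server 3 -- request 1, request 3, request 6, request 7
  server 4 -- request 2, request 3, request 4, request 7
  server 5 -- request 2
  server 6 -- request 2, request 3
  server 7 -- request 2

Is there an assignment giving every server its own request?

The set {server 1, server 5, server 6, server 7} has only 2 neighbours ({request 2, request 3}), so by Hall's theorem at most 5 of the 7 servers can be matched.
Hence no matching covers every server.

No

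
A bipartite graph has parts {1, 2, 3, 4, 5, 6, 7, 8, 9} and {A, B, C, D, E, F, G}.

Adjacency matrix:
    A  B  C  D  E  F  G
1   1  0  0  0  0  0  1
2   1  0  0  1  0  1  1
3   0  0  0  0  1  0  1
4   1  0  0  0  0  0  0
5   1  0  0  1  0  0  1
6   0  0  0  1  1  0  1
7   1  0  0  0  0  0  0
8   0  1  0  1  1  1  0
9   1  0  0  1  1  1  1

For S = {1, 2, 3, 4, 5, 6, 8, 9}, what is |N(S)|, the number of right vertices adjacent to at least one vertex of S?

The union of neighbours of {1, 2, 3, 4, 5, 6, 8, 9} is {A, B, D, E, F, G}, which has 6 elements.
Since |N(S)| = 6 < |S| = 8, Hall's condition fails for this subset.

6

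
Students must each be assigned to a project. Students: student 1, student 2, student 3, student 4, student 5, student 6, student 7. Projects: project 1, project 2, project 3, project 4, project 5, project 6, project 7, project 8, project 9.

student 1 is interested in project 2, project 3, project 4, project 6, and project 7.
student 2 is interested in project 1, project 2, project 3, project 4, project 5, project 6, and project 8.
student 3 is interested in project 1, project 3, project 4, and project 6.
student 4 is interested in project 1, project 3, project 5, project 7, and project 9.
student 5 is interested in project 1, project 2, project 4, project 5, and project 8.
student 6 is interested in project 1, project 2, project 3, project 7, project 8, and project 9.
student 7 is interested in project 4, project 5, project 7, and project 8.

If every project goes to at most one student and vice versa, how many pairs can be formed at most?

For example, pair student 1→project 6, student 2→project 3, student 3→project 1, student 4→project 9, student 5→project 2, student 6→project 7, student 7→project 4.
All 7 students are matched, so no larger matching exists.

7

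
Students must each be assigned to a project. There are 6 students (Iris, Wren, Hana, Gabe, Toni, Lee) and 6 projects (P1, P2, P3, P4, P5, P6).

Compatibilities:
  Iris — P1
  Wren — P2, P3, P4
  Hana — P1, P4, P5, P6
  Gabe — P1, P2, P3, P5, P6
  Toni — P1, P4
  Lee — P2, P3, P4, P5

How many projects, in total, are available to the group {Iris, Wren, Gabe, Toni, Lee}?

The union of neighbours of {Iris, Wren, Gabe, Toni, Lee} is {P1, P2, P3, P4, P5, P6}, which has 6 elements.
Since |N(S)| = 6 ≥ |S| = 5, Hall's condition holds for this subset.

6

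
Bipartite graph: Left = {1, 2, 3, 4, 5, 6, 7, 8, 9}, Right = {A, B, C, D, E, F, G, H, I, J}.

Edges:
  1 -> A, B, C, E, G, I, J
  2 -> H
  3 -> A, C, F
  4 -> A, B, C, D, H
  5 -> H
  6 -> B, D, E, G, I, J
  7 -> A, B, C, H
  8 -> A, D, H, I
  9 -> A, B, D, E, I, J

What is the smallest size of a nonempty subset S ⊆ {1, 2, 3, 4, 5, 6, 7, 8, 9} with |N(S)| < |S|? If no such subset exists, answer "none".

2

Take S = {2, 5}. Its neighbourhood is {H}, so |N(S)| = 1 < |S| = 2.
No single vertex violates Hall's condition since each has at least one neighbour, so 2 is the minimum.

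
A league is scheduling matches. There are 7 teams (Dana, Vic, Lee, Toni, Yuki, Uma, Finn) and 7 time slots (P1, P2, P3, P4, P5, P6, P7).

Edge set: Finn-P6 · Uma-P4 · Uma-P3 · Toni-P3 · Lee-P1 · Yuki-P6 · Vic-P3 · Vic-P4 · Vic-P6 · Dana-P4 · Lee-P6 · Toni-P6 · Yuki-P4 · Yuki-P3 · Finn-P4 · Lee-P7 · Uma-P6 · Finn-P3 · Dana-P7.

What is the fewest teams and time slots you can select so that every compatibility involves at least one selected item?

5

{Dana, Lee, P3, P4, P6} is a vertex cover of size 5: every edge has an endpoint in this set.
No smaller cover exists because Dana–P7, Vic–P4, Lee–P1, Toni–P3, Yuki–P6 is a matching of size 5, and a cover must include an endpoint of each of these disjoint edges (König's theorem).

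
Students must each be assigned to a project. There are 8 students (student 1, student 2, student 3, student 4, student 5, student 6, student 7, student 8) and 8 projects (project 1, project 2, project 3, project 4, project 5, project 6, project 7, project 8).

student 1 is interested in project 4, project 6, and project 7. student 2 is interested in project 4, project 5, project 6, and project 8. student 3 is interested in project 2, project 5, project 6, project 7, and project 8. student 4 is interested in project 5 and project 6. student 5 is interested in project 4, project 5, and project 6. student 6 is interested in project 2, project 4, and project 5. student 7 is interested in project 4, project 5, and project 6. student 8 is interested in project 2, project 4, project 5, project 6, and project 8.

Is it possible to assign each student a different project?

The set {student 1, student 2, student 3, student 4, student 5, student 6, student 7, student 8} has only 6 neighbours ({project 2, project 4, project 5, project 6, project 7, project 8}), so by Hall's theorem at most 6 of the 8 students can be matched.
Hence no matching covers every student.

No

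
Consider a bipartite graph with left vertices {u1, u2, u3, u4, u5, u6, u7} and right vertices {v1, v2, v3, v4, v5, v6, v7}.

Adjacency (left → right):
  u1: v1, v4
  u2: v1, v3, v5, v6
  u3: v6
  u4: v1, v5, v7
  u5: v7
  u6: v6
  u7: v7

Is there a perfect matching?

No

The set {u3, u5, u6, u7} has only 2 neighbours ({v6, v7}), so by Hall's theorem at most 5 of the 7 left vertices can be matched.
Hence no matching covers every left vertex.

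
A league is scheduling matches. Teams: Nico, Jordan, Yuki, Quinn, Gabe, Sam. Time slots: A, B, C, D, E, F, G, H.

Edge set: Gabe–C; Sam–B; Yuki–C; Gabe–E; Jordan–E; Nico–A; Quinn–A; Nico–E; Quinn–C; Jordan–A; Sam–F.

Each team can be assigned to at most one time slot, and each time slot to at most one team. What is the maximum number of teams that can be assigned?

4

A valid assignment of size 4: Nico-A, Jordan-E, Yuki-C, Sam-B.
The set {Nico, Jordan, Yuki, Quinn, Gabe} has only 3 neighbours ({A, C, E}), so by Hall's theorem at most 4 of the 6 teams can be matched.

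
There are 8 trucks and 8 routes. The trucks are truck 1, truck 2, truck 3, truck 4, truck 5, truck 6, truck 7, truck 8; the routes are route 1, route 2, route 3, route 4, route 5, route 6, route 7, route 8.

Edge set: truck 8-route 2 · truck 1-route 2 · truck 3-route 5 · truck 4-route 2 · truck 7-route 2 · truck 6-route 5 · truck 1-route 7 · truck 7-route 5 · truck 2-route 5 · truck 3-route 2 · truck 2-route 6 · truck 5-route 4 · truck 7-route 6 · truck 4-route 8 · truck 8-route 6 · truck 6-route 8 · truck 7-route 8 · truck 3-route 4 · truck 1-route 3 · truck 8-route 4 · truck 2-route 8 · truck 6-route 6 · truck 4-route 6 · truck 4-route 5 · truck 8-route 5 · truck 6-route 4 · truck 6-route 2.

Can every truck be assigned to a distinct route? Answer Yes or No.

The set {truck 2, truck 3, truck 4, truck 5, truck 6, truck 7, truck 8} has only 5 neighbours ({route 2, route 4, route 5, route 6, route 8}), so by Hall's theorem at most 6 of the 8 trucks can be matched.
Hence no matching covers every truck.

No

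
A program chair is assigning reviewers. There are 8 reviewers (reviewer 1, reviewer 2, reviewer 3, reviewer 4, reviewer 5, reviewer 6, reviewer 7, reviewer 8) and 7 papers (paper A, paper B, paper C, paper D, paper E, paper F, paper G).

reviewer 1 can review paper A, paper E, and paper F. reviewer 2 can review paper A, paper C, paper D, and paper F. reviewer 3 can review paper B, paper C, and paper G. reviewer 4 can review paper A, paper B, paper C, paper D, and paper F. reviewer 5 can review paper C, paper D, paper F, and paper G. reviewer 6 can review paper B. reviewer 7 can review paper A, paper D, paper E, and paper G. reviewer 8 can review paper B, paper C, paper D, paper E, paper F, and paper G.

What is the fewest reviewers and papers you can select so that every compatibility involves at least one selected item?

7

The 7 edges reviewer 1–paper E, reviewer 2–paper C, reviewer 3–paper G, reviewer 4–paper A, reviewer 5–paper F, reviewer 6–paper B, reviewer 7–paper D form a matching, so any vertex cover needs at least 7 vertices (one per matched edge).
Conversely {paper A, paper B, paper C, paper D, paper E, paper F, paper G} meets every edge and has exactly 7 vertices, so 7 is optimal.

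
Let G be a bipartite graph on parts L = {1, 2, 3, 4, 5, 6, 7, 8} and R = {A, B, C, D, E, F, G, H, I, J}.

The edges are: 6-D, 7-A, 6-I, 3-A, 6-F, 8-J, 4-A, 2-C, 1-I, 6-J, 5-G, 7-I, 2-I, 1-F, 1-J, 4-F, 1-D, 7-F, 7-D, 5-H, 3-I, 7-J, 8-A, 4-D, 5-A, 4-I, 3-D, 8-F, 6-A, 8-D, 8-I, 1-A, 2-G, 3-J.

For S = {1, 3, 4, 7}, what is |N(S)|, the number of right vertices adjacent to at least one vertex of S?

The union of neighbours of {1, 3, 4, 7} is {A, D, F, I, J}, which has 5 elements.
Since |N(S)| = 5 ≥ |S| = 4, Hall's condition holds for this subset.

5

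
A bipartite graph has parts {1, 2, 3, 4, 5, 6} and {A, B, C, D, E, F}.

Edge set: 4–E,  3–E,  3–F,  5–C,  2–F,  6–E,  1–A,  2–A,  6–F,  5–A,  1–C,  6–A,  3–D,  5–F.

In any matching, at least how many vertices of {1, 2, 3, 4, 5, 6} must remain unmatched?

1

For example, pair 1→C, 2→A, 3→D, 4→E, 5→F.
The set {1, 2, 4, 5, 6} has only 4 neighbours ({A, C, E, F}), so by Hall's theorem at most 5 of the 6 left vertices can be matched.
That matches 5 of the 6, leaving 1 unmatched; no matching can do better.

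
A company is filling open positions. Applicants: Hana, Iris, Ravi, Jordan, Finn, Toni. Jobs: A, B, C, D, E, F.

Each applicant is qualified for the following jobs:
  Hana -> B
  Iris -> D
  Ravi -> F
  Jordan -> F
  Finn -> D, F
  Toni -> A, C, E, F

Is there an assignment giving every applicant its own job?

The set {Iris, Ravi, Jordan, Finn} has only 2 neighbours ({D, F}), so by Hall's theorem at most 4 of the 6 applicants can be matched.
Hence no matching covers every applicant.

No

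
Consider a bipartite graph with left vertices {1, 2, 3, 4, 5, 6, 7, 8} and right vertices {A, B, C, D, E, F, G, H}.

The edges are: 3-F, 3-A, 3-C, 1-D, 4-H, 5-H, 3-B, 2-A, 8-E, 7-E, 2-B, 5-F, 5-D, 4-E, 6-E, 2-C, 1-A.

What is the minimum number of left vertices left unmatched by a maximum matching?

A valid assignment of size 6: 1–D, 2–C, 3–B, 4–H, 5–F, 6–E.
The set {6, 7, 8} has only 1 neighbour ({E}), so by Hall's theorem at most 6 of the 8 left vertices can be matched.
That matches 6 of the 8, leaving 2 unmatched; no matching can do better.

2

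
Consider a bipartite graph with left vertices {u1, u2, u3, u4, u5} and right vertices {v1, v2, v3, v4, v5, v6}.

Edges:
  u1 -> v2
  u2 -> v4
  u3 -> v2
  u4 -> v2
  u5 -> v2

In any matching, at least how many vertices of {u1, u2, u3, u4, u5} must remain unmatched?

For example, pair u1–v2, u2–v4.
The set {u1, u3, u4, u5} has only 1 neighbour ({v2}), so by Hall's theorem at most 2 of the 5 left vertices can be matched.
That matches 2 of the 5, leaving 3 unmatched; no matching can do better.

3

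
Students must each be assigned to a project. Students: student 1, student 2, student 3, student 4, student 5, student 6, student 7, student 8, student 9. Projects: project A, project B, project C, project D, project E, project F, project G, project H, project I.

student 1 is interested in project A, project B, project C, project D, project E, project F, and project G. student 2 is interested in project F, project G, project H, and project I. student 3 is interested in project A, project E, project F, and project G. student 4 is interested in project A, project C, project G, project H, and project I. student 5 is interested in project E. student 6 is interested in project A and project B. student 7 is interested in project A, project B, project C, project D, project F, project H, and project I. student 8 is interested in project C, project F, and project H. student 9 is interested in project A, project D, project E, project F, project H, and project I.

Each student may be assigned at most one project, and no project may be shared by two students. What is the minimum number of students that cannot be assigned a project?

0

One maximum matching: student 1→project D, student 2→project I, student 3→project A, student 4→project G, student 5→project E, student 6→project B, student 7→project F, student 8→project C, student 9→project H.
All 9 students are matched, so no larger matching exists.
That matches 9 of the 9, leaving 0 unmatched; no matching can do better.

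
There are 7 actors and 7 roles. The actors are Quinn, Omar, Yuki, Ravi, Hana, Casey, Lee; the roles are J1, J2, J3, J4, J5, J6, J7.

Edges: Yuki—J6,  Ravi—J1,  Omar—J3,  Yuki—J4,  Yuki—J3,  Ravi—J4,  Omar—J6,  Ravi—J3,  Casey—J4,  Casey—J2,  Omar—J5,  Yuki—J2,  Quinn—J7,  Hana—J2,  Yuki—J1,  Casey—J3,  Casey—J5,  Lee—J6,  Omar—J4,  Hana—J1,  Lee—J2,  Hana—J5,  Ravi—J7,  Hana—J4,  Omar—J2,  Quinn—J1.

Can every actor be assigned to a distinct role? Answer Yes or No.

For example, pair Quinn→J7, Omar→J3, Yuki→J2, Ravi→J4, Hana→J1, Casey→J5, Lee→J6.
All 7 actors are covered.

Yes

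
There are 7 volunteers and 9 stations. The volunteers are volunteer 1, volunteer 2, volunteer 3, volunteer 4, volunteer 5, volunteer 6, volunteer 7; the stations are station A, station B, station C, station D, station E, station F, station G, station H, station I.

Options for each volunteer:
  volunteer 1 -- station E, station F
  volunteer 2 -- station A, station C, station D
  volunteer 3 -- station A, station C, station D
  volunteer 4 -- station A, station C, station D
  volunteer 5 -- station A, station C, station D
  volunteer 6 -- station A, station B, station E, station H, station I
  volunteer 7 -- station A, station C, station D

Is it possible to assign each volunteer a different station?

No

The set {volunteer 2, volunteer 3, volunteer 4, volunteer 5, volunteer 7} has only 3 neighbours ({station A, station C, station D}), so by Hall's theorem at most 5 of the 7 volunteers can be matched.
Hence no matching covers every volunteer.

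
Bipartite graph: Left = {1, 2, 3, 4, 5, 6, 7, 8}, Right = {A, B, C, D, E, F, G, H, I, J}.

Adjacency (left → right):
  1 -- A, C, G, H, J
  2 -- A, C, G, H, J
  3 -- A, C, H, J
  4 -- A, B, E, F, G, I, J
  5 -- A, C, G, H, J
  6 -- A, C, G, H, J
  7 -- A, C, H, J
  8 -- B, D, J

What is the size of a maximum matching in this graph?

7

For example, pair 1-H, 2-A, 3-C, 4-E, 5-G, 6-J, 8-B.
The set {1, 2, 3, 5, 6, 7} has only 5 neighbours ({A, C, G, H, J}), so by Hall's theorem at most 7 of the 8 left vertices can be matched.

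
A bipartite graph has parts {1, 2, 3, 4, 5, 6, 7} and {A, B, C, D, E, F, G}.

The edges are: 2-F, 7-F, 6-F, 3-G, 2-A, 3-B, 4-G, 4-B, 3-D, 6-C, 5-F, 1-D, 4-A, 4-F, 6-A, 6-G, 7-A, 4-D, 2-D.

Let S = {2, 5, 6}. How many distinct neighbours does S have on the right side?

The union of neighbours of {2, 5, 6} is {A, C, D, F, G}, which has 5 elements.
Since |N(S)| = 5 ≥ |S| = 3, Hall's condition holds for this subset.

5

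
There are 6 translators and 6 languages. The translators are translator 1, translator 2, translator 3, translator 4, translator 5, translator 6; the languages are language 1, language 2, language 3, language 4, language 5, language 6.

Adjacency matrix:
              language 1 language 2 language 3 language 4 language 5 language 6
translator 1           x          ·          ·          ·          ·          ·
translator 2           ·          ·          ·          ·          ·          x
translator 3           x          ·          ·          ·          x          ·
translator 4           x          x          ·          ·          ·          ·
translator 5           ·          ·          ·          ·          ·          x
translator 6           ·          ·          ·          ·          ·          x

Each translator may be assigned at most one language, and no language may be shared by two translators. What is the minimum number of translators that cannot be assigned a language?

For example, pair translator 1-language 1, translator 2-language 6, translator 3-language 5, translator 4-language 2.
The set {translator 2, translator 5, translator 6} has only 1 neighbour ({language 6}), so by Hall's theorem at most 4 of the 6 translators can be matched.
That matches 4 of the 6, leaving 2 unmatched; no matching can do better.

2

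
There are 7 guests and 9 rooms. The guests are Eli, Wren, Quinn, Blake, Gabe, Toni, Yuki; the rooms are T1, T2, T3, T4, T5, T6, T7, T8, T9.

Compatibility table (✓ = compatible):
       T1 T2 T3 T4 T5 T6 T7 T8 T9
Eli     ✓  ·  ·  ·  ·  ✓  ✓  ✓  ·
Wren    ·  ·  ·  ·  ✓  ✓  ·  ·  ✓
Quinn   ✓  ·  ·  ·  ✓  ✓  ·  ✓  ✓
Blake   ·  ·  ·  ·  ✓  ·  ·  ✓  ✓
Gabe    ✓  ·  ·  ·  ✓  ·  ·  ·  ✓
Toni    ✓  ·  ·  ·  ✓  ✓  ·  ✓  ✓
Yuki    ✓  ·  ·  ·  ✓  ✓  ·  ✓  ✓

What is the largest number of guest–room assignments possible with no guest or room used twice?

6

A valid assignment of size 6: Eli→T7, Wren→T9, Quinn→T6, Blake→T8, Gabe→T1, Toni→T5.
The set {Wren, Quinn, Blake, Gabe, Toni, Yuki} has only 5 neighbours ({T1, T5, T6, T8, T9}), so by Hall's theorem at most 6 of the 7 guests can be matched.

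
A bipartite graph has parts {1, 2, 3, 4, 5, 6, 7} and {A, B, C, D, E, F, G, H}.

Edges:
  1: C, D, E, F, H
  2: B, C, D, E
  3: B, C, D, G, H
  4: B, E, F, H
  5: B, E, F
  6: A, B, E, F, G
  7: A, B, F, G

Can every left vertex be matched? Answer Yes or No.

Yes

A valid assignment of size 7: 1-H, 2-C, 3-G, 4-F, 5-E, 6-A, 7-B.
Every left vertex is matched, so this matching saturates all of them.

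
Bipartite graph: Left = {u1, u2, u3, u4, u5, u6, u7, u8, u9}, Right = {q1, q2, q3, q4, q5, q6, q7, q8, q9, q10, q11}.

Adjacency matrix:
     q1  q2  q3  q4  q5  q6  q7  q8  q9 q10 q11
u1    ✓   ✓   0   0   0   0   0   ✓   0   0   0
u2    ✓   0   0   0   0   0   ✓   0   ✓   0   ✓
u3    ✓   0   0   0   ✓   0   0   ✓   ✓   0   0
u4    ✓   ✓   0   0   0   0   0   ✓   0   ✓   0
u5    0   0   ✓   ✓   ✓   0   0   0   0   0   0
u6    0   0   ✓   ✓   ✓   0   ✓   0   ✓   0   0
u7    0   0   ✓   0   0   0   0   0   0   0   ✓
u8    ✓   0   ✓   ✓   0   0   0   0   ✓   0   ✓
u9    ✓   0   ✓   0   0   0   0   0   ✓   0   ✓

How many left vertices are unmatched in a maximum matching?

For example, pair u1–q1, u2–q7, u3–q8, u4–q2, u5–q5, u6–q4, u7–q3, u8–q9, u9–q11.
This saturates every left vertex, so 9 is the maximum.
That matches 9 of the 9, leaving 0 unmatched; no matching can do better.

0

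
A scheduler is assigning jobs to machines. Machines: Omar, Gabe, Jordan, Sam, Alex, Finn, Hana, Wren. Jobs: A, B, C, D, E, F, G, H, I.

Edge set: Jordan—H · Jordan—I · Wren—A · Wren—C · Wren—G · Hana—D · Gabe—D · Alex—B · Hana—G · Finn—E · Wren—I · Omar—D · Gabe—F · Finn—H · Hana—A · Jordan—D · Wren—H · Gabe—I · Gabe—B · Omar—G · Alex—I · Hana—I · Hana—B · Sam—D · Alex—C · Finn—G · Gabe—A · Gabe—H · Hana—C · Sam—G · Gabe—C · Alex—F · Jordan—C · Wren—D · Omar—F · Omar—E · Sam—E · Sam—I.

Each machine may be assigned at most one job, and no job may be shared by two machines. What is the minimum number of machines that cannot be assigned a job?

0

A valid assignment of size 8: Omar-F, Gabe-H, Jordan-C, Sam-D, Alex-B, Finn-E, Hana-A, Wren-G.
This saturates every machine, so 8 is the maximum.
That matches 8 of the 8, leaving 0 unmatched; no matching can do better.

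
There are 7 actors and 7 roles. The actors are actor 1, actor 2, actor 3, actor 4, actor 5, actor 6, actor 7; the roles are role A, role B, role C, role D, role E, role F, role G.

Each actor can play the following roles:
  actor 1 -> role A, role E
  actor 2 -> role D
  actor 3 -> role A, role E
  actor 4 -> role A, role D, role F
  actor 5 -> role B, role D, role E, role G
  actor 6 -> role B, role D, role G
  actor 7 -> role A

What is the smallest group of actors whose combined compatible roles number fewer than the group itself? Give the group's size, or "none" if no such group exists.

Take S = {actor 1, actor 3, actor 7}. Its neighbourhood is {role A, role E}, so |N(S)| = 2 < |S| = 3.
Every subset of size less than 3 has at least as many neighbours as members, so 3 is the minimum.

3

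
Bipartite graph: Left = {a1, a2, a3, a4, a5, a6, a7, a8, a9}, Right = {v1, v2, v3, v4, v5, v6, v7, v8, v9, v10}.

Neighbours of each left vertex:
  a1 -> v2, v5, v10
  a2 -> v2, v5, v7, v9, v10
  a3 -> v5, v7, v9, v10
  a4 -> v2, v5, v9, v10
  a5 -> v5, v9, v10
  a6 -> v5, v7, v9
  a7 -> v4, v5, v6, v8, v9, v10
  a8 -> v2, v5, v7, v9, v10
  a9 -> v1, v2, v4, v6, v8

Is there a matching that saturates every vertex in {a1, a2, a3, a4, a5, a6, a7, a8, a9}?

The set {a1, a2, a3, a4, a5, a6, a8} has only 5 neighbours ({v10, v2, v5, v7, v9}), so by Hall's theorem at most 7 of the 9 left vertices can be matched.
Hence no matching covers every left vertex.

No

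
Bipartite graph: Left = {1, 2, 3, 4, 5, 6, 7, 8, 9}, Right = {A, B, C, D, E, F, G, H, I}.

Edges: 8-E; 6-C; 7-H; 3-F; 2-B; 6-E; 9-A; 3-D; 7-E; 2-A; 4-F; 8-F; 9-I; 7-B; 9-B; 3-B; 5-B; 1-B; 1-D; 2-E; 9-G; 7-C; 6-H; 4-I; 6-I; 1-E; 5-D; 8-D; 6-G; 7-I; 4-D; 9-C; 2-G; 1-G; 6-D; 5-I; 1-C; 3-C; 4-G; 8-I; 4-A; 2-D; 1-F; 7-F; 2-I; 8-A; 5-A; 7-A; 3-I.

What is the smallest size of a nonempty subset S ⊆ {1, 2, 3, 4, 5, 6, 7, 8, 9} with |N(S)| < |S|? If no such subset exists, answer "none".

none

A matching saturating every left vertex exists, for instance 1→B, 2→D, 3→C, 4→F, 5→I, 6→E, 7→H, 8→A, 9→G.
By Hall's marriage theorem, this means |N(S)| ≥ |S| for every subset S, so no violating subset exists.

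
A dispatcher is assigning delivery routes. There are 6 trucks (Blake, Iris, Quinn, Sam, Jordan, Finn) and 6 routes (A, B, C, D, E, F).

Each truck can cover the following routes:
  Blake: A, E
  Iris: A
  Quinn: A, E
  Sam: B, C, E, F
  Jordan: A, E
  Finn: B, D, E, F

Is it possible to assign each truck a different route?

The set {Blake, Iris, Quinn, Jordan} has only 2 neighbours ({A, E}), so by Hall's theorem at most 4 of the 6 trucks can be matched.
Hence no matching covers every truck.

No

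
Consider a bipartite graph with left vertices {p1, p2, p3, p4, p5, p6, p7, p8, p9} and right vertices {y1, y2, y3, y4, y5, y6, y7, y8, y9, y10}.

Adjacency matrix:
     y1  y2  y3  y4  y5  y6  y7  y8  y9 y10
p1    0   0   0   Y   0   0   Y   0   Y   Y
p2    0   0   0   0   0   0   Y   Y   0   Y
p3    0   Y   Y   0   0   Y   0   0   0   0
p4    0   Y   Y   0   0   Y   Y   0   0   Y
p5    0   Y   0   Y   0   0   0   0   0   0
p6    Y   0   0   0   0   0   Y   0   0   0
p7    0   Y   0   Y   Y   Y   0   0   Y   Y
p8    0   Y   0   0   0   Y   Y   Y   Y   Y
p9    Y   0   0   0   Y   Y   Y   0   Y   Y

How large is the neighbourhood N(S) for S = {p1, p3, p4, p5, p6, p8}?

9

The union of neighbours of {p1, p3, p4, p5, p6, p8} is {y1, y2, y3, y4, y6, y7, y8, y9, y10}, which has 9 elements.
Since |N(S)| = 9 ≥ |S| = 6, Hall's condition holds for this subset.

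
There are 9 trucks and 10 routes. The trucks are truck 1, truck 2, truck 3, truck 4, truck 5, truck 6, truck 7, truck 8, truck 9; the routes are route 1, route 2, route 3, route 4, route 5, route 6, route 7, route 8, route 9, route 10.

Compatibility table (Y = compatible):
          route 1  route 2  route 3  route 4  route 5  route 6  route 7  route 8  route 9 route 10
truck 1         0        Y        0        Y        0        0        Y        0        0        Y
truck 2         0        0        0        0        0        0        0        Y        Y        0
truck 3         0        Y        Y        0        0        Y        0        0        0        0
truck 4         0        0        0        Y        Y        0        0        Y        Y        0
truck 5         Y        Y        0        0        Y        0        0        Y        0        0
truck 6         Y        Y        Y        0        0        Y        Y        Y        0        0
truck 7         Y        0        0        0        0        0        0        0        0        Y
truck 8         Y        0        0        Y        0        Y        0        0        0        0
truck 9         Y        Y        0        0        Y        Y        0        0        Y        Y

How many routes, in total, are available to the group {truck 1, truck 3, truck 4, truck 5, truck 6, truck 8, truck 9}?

The union of neighbours of {truck 1, truck 3, truck 4, truck 5, truck 6, truck 8, truck 9} is {route 1, route 2, route 3, route 4, route 5, route 6, route 7, route 8, route 9, route 10}, which has 10 elements.
Since |N(S)| = 10 ≥ |S| = 7, Hall's condition holds for this subset.

10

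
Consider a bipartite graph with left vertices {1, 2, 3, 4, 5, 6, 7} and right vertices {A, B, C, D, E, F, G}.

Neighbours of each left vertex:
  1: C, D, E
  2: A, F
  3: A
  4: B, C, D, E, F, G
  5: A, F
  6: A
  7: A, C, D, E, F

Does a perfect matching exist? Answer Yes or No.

The set {2, 3, 5, 6} has only 2 neighbours ({A, F}), so by Hall's theorem at most 5 of the 7 left vertices can be matched.
Hence no matching covers every left vertex.

No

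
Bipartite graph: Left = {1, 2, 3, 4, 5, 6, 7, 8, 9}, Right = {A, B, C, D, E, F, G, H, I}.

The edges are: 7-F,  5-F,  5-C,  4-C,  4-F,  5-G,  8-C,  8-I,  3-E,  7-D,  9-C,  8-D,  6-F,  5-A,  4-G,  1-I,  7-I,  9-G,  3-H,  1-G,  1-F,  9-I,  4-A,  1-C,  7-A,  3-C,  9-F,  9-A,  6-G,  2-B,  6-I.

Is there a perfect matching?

The set {1, 4, 5, 6, 7, 8, 9} has only 6 neighbours ({A, C, D, F, G, I}), so by Hall's theorem at most 8 of the 9 left vertices can be matched.
Hence no matching covers every left vertex.

No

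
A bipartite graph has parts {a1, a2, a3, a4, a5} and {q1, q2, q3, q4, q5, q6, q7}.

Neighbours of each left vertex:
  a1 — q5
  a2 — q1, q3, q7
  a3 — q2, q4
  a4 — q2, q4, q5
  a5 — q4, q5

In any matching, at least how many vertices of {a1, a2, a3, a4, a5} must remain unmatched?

1

A valid assignment of size 4: a1-q5, a2-q7, a3-q4, a4-q2.
The set {a1, a3, a4, a5} has only 3 neighbours ({q2, q4, q5}), so by Hall's theorem at most 4 of the 5 left vertices can be matched.
That matches 4 of the 5, leaving 1 unmatched; no matching can do better.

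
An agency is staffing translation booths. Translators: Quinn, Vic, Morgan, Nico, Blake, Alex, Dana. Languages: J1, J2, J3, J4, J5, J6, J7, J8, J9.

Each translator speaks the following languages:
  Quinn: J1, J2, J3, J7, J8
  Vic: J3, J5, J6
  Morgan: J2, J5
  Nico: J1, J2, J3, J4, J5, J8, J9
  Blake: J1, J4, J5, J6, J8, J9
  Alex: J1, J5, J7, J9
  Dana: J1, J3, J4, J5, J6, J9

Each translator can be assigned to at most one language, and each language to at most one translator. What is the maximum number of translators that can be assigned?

A valid assignment of size 7: Quinn-J2, Vic-J3, Morgan-J5, Nico-J1, Blake-J9, Alex-J7, Dana-J6.
All 7 translators are matched, so no larger matching exists.

7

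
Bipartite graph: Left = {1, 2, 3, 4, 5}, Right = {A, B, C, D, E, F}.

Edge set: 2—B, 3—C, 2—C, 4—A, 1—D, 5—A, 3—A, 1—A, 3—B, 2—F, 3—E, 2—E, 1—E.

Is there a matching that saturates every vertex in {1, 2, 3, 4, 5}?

No

The set {4, 5} has only 1 neighbour ({A}), so by Hall's theorem at most 4 of the 5 left vertices can be matched.
Hence no matching covers every left vertex.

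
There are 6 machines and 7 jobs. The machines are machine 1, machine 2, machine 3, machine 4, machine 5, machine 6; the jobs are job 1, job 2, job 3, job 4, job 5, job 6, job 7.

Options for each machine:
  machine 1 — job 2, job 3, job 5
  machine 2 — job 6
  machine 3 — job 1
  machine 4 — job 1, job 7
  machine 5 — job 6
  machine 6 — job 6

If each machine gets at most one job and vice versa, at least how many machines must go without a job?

A valid assignment of size 4: machine 1-job 2, machine 2-job 6, machine 3-job 1, machine 4-job 7.
The set {machine 2, machine 5, machine 6} has only 1 neighbour ({job 6}), so by Hall's theorem at most 4 of the 6 machines can be matched.
That matches 4 of the 6, leaving 2 unmatched; no matching can do better.

2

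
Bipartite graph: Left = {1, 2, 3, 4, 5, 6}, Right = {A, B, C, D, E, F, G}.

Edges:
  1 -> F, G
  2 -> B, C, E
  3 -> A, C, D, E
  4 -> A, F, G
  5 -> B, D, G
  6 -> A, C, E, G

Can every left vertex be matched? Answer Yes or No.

Yes

One maximum matching: 1-F, 2-B, 3-C, 4-A, 5-G, 6-E.
All 6 left vertices are covered.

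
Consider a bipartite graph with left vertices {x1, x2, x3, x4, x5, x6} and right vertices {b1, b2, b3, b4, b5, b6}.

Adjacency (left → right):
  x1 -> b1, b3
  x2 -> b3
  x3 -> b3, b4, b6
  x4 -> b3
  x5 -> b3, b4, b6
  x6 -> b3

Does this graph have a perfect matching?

No

The set {x2, x4, x6} has only 1 neighbour ({b3}), so by Hall's theorem at most 4 of the 6 left vertices can be matched.
Hence no matching covers every left vertex.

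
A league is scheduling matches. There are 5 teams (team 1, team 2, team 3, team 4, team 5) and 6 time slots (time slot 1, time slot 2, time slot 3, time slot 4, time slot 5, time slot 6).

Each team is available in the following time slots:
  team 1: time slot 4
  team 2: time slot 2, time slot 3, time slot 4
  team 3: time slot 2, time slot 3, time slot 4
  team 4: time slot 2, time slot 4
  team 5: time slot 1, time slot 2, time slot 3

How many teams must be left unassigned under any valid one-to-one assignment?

1

For example, pair team 1–time slot 4, team 2–time slot 3, team 3–time slot 2, team 5–time slot 1.
The set {team 1, team 2, team 3, team 4} has only 3 neighbours ({time slot 2, time slot 3, time slot 4}), so by Hall's theorem at most 4 of the 5 teams can be matched.
That matches 4 of the 5, leaving 1 unmatched; no matching can do better.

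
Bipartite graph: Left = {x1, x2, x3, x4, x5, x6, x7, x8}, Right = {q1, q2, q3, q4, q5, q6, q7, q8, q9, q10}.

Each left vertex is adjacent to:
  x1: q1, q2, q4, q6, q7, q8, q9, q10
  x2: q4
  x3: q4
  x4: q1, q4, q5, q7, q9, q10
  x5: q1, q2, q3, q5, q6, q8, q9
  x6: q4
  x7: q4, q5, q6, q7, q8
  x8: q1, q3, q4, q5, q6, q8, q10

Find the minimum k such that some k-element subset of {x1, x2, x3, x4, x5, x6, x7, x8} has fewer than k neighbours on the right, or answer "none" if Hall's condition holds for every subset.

2

Take S = {x2, x3}. Its neighbourhood is {q4}, so |N(S)| = 1 < |S| = 2.
No single vertex violates Hall's condition since each has at least one neighbour, so 2 is the minimum.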